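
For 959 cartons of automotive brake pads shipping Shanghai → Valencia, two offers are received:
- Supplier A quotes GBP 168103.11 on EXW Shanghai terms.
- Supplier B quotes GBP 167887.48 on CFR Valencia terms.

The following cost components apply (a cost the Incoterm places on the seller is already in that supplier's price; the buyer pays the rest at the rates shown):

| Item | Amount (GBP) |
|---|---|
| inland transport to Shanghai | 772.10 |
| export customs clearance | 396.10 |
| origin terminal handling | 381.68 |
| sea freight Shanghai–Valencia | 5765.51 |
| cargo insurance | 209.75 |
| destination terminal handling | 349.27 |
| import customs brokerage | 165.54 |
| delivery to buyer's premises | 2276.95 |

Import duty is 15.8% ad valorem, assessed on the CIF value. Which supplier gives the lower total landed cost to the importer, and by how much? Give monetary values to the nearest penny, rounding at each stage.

Supplier A (EXW):
CIF value = EXW price + inland to port + export clearance + origin terminal + freight + insurance = 168103.11 + 772.10 + 396.10 + 381.68 + 5765.51 + 209.75 = 175628.25
Import duty = 175628.25 × 15.8% = 27749.26
Buyer bears (A): 772.10 + 396.10 + 381.68 + 5765.51 + 209.75 + 349.27 + 165.54 + 2276.95 = 10316.90
Landed cost (A) = invoice 168103.11 + 10316.90 + duty 27749.26 = 206169.27
Supplier B (CFR):
CIF value = CFR price + insurance = 167887.48 + 209.75 = 168097.23
Import duty = 168097.23 × 15.8% = 26559.36
Buyer bears (B): 209.75 + 349.27 + 165.54 + 2276.95 = 3001.51
Landed cost (B) = invoice 167887.48 + 3001.51 + duty 26559.36 = 197448.35
Difference = |206169.27 − 197448.35| = 8720.92

Supplier B is cheaper by GBP 8720.92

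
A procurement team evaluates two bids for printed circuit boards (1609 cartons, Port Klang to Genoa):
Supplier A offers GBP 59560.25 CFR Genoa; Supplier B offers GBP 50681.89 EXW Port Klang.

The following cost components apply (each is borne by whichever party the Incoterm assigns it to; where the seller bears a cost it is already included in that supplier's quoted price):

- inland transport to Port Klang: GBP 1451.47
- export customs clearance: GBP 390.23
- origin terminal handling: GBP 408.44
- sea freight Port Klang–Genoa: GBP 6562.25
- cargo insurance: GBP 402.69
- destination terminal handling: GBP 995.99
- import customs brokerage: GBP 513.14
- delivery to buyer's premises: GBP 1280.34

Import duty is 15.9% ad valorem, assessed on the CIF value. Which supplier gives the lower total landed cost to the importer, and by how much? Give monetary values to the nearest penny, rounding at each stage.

Supplier A (CFR):
CIF value = CFR price + insurance = 59560.25 + 402.69 = 59962.94
Import duty = 59962.94 × 15.9% = 9534.11
Buyer bears (A): 402.69 + 995.99 + 513.14 + 1280.34 = 3192.16
Landed cost (A) = invoice 59560.25 + 3192.16 + duty 9534.11 = 72286.52
Supplier B (EXW):
CIF value = EXW price + inland to port + export clearance + origin terminal + freight + insurance = 50681.89 + 1451.47 + 390.23 + 408.44 + 6562.25 + 402.69 = 59896.97
Import duty = 59896.97 × 15.9% = 9523.62
Buyer bears (B): 1451.47 + 390.23 + 408.44 + 6562.25 + 402.69 + 995.99 + 513.14 + 1280.34 = 12004.55
Landed cost (B) = invoice 50681.89 + 12004.55 + duty 9523.62 = 72210.06
Difference = |72286.52 − 72210.06| = 76.46

Supplier B is cheaper by GBP 76.46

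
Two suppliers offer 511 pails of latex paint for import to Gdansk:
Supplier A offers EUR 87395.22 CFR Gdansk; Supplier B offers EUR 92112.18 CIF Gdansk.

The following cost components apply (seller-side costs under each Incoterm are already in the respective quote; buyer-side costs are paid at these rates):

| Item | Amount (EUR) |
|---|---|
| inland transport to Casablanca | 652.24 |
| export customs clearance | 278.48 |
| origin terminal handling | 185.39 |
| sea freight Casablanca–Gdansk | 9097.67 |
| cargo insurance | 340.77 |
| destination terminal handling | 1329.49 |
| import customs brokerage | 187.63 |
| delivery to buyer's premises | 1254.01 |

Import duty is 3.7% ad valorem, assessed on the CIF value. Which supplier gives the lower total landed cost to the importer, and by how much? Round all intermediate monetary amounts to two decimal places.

Supplier A is cheaper by EUR 4538.11

Supplier A (CFR):
CIF value = CFR price + insurance = 87395.22 + 340.77 = 87735.99
Import duty = 87735.99 × 3.7% = 3246.23
Buyer bears (A): 340.77 + 1329.49 + 187.63 + 1254.01 = 3111.90
Landed cost (A) = invoice 87395.22 + 3111.90 + duty 3246.23 = 93753.35
Supplier B (CIF):
The CIF price already equals the CIF value: 92112.18
Import duty = 92112.18 × 3.7% = 3408.15
Buyer bears (B): 1329.49 + 187.63 + 1254.01 = 2771.13
Landed cost (B) = invoice 92112.18 + 2771.13 + duty 3408.15 = 98291.46
Difference = |93753.35 − 98291.46| = 4538.11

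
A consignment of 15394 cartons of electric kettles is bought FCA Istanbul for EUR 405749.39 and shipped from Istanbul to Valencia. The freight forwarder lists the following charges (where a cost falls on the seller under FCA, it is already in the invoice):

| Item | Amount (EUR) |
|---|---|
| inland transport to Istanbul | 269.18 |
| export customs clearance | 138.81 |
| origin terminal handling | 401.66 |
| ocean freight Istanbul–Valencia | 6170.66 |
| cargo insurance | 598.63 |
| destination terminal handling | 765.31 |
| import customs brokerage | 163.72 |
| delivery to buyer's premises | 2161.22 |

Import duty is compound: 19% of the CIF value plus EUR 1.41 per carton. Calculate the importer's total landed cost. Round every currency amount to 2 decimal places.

Total landed cost: EUR 516170.99

FCA: the seller delivers export-cleared goods to the carrier; the buyer bears costs from that point.
Already in the invoice (seller's account under FCA): inland to port, export clearance — exclude.
CIF value = FCA price + origin terminal + freight + insurance = 405749.39 + 401.66 + 6170.66 + 598.63 = 412920.34
Ad valorem component: 412920.34 × 19% = 78454.86
Specific component: 15394 × 1.41 = 21705.54
Import duty = 78454.86 + 21705.54 = 100160.40
Buyer bears: origin terminal 401.66 + freight 6170.66 + insurance 598.63 + destination terminal 765.31 + brokerage 163.72 + delivery 2161.22 + duty 100160.40 = 110421.60
Landed cost = invoice 405749.39 + 110421.60 = 516170.99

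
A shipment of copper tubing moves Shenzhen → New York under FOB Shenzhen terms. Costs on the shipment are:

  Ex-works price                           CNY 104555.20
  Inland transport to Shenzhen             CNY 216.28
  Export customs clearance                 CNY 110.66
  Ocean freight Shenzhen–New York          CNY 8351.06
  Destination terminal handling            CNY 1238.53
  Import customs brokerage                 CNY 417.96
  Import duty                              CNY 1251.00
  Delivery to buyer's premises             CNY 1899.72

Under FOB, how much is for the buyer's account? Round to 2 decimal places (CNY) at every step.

FOB: the seller bears costs until goods are on board at the origin port; the buyer bears freight, insurance and all costs thereafter.
Seller's account: goods 104555.20 + inland to port 216.28 + export clearance 110.66 = 104882.14
Buyer's account: freight 8351.06 + destination terminal 1238.53 + brokerage 417.96 + duty 1251.00 + delivery 1899.72 = 13158.27

Buyer's account: CNY 13158.27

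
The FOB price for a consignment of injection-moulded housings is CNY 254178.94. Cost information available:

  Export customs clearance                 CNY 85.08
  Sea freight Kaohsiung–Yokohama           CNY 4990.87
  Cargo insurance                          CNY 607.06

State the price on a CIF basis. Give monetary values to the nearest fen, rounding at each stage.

CIF price: CNY 259776.87

Not relevant to the conversion: export clearance — on the seller under both FOB and CIF; already in the FOB price and stays in the CIF price.
From FOB to CIF, the seller additionally bears: freight, insurance.
CIF price = 254178.94 + 4990.87 + 607.06 = 259776.87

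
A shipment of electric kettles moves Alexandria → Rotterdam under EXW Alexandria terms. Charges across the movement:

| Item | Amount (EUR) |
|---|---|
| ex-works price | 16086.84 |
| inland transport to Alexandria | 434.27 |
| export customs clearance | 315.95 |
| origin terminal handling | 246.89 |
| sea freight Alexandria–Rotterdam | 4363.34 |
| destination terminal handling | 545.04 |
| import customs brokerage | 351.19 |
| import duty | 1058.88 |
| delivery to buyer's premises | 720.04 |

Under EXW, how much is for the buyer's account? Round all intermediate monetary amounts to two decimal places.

EXW: the seller makes goods available at their premises; the buyer bears all onward costs.
Seller's account: goods 16086.84 = 16086.84
Buyer's account: inland to port 434.27 + export clearance 315.95 + origin terminal 246.89 + freight 4363.34 + destination terminal 545.04 + brokerage 351.19 + duty 1058.88 + delivery 720.04 = 8035.60

Buyer's account: EUR 8035.60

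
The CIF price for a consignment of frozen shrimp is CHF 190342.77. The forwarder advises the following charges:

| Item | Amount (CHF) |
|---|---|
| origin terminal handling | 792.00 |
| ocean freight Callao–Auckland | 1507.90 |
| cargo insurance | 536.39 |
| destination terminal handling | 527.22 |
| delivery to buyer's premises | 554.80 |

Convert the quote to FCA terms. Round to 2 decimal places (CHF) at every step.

FCA price: CHF 187506.48

Not relevant to the conversion: delivery, destination terminal — on the buyer under both terms; not part of either seller's price.
From CIF to FCA, the seller no longer bears: origin terminal, freight, insurance.
FCA price = 190342.77 − 792.00 − 1507.90 − 536.39 = 187506.48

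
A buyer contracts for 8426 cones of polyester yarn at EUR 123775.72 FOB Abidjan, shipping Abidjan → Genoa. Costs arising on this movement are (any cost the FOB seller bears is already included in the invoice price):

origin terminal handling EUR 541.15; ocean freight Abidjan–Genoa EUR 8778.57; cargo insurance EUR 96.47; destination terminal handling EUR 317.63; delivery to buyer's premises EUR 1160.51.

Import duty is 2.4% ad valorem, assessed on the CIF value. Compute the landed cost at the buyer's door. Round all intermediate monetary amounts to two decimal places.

FOB: the seller bears costs until goods are on board at the origin port; the buyer bears freight, insurance and all costs thereafter.
Already in the invoice (seller's account under FOB): origin terminal — exclude.
CIF value = FOB price + freight + insurance = 123775.72 + 8778.57 + 96.47 = 132650.76
Import duty = 132650.76 × 2.4% = 3183.62
Buyer bears: freight 8778.57 + insurance 96.47 + destination terminal 317.63 + delivery 1160.51 + duty 3183.62 = 13536.80
Landed cost = invoice 123775.72 + 13536.80 = 137312.52

Total landed cost: EUR 137312.52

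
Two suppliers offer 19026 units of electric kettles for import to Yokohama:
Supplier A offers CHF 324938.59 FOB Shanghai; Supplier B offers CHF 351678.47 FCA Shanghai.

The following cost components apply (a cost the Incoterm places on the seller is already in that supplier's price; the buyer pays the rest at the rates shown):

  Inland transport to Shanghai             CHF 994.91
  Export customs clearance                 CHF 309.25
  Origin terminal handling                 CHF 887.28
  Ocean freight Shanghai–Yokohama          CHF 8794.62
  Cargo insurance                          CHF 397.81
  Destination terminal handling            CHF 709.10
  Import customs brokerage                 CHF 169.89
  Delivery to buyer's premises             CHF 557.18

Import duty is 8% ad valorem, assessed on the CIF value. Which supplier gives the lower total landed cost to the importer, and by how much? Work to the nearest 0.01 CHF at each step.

Supplier A is cheaper by CHF 29837.33

Supplier A (FOB):
CIF value = FOB price + freight + insurance = 324938.59 + 8794.62 + 397.81 = 334131.02
Import duty = 334131.02 × 8% = 26730.48
Buyer bears (A): 8794.62 + 397.81 + 709.10 + 169.89 + 557.18 = 10628.60
Landed cost (A) = invoice 324938.59 + 10628.60 + duty 26730.48 = 362297.67
Supplier B (FCA):
CIF value = FCA price + origin terminal + freight + insurance = 351678.47 + 887.28 + 8794.62 + 397.81 = 361758.18
Import duty = 361758.18 × 8% = 28940.65
Buyer bears (B): 887.28 + 8794.62 + 397.81 + 709.10 + 169.89 + 557.18 = 11515.88
Landed cost (B) = invoice 351678.47 + 11515.88 + duty 28940.65 = 392135.00
Difference = |362297.67 − 392135.00| = 29837.33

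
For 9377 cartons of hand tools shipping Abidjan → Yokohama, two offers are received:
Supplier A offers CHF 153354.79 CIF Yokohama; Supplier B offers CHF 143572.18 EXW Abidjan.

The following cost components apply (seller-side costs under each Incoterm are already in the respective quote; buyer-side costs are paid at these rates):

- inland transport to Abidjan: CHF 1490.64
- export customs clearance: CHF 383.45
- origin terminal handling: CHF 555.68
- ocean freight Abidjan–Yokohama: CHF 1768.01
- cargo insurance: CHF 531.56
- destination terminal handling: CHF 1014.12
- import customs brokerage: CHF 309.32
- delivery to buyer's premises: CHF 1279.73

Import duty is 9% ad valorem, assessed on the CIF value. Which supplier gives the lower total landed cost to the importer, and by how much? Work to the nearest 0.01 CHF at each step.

Supplier B is cheaper by CHF 5508.06

Supplier A (CIF):
The CIF price already equals the CIF value: 153354.79
Import duty = 153354.79 × 9% = 13801.93
Buyer bears (A): 1014.12 + 309.32 + 1279.73 = 2603.17
Landed cost (A) = invoice 153354.79 + 2603.17 + duty 13801.93 = 169759.89
Supplier B (EXW):
CIF value = EXW price + inland to port + export clearance + origin terminal + freight + insurance = 143572.18 + 1490.64 + 383.45 + 555.68 + 1768.01 + 531.56 = 148301.52
Import duty = 148301.52 × 9% = 13347.14
Buyer bears (B): 1490.64 + 383.45 + 555.68 + 1768.01 + 531.56 + 1014.12 + 309.32 + 1279.73 = 7332.51
Landed cost (B) = invoice 143572.18 + 7332.51 + duty 13347.14 = 164251.83
Difference = |169759.89 − 164251.83| = 5508.06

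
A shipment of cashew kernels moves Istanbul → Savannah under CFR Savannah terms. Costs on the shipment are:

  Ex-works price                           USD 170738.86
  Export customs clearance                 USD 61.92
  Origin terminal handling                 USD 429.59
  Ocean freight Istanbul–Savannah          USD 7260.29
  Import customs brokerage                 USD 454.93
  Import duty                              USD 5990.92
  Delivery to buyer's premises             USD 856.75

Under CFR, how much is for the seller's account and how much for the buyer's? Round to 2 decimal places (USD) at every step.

CFR: the seller pays costs through ocean freight to the destination port, but not insurance.
Seller's account: goods 170738.86 + export clearance 61.92 + origin terminal 429.59 + freight 7260.29 = 178490.66
Buyer's account: brokerage 454.93 + duty 5990.92 + delivery 856.75 = 7302.60

Seller: USD 178490.66; buyer: USD 7302.60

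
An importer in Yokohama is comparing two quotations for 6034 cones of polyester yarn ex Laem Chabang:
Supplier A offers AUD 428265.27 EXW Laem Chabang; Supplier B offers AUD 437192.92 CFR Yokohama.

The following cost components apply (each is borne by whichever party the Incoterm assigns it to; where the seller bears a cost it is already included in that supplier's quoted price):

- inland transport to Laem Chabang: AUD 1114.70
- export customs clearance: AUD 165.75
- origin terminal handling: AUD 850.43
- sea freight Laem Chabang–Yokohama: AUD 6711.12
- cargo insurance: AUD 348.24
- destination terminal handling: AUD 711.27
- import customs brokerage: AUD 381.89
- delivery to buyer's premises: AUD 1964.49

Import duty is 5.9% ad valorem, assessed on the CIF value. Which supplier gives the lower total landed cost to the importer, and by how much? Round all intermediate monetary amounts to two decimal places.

Supplier A (EXW):
CIF value = EXW price + inland to port + export clearance + origin terminal + freight + insurance = 428265.27 + 1114.70 + 165.75 + 850.43 + 6711.12 + 348.24 = 437455.51
Import duty = 437455.51 × 5.9% = 25809.88
Buyer bears (A): 1114.70 + 165.75 + 850.43 + 6711.12 + 348.24 + 711.27 + 381.89 + 1964.49 = 12247.89
Landed cost (A) = invoice 428265.27 + 12247.89 + duty 25809.88 = 466323.04
Supplier B (CFR):
CIF value = CFR price + insurance = 437192.92 + 348.24 = 437541.16
Import duty = 437541.16 × 5.9% = 25814.93
Buyer bears (B): 348.24 + 711.27 + 381.89 + 1964.49 = 3405.89
Landed cost (B) = invoice 437192.92 + 3405.89 + duty 25814.93 = 466413.74
Difference = |466323.04 − 466413.74| = 90.70

Supplier A is cheaper by AUD 90.70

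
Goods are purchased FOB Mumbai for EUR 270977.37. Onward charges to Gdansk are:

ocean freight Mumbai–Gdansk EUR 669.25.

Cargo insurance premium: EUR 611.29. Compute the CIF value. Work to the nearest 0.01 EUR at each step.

CIF = FOB price + freight + insurance
CIF = 270977.37 + 669.25 + 611.29 = 272257.91

CIF value: EUR 272257.91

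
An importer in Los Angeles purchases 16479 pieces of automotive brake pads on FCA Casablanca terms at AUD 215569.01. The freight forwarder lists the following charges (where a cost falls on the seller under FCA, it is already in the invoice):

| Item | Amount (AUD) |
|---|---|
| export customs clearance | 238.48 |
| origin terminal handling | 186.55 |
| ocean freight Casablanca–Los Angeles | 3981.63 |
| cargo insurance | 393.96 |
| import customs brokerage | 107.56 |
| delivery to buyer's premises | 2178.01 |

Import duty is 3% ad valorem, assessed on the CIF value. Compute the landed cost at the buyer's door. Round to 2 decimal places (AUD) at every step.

FCA: the seller delivers export-cleared goods to the carrier; the buyer bears costs from that point.
Already in the invoice (seller's account under FCA): export clearance — exclude.
CIF value = FCA price + origin terminal + freight + insurance = 215569.01 + 186.55 + 3981.63 + 393.96 = 220131.15
Import duty = 220131.15 × 3% = 6603.93
Buyer bears: origin terminal 186.55 + freight 3981.63 + insurance 393.96 + brokerage 107.56 + delivery 2178.01 + duty 6603.93 = 13451.64
Landed cost = invoice 215569.01 + 13451.64 = 229020.65

Total landed cost: AUD 229020.65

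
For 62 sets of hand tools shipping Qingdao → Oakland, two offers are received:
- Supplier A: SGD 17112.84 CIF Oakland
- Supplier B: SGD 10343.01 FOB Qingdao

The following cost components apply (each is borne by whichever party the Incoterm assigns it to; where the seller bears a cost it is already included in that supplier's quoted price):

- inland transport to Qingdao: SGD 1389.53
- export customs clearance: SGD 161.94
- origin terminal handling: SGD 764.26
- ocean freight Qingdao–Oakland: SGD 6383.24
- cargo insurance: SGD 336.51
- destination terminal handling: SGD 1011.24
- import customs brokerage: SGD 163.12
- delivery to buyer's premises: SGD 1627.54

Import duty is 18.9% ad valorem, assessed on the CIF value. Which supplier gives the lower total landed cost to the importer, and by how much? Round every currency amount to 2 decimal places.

Supplier A (CIF):
The CIF price already equals the CIF value: 17112.84
Import duty = 17112.84 × 18.9% = 3234.33
Buyer bears (A): 1011.24 + 163.12 + 1627.54 = 2801.90
Landed cost (A) = invoice 17112.84 + 2801.90 + duty 3234.33 = 23149.07
Supplier B (FOB):
CIF value = FOB price + freight + insurance = 10343.01 + 6383.24 + 336.51 = 17062.76
Import duty = 17062.76 × 18.9% = 3224.86
Buyer bears (B): 6383.24 + 336.51 + 1011.24 + 163.12 + 1627.54 = 9521.65
Landed cost (B) = invoice 10343.01 + 9521.65 + duty 3224.86 = 23089.52
Difference = |23149.07 − 23089.52| = 59.55

Supplier B is cheaper by SGD 59.55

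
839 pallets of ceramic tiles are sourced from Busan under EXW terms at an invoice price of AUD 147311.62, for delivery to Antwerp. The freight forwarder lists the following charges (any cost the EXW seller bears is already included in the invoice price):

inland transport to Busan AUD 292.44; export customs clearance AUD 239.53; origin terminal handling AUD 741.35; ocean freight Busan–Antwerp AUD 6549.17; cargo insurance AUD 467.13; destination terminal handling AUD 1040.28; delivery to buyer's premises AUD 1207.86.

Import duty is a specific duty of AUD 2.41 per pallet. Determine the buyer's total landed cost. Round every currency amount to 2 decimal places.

EXW: the seller makes goods available at their premises; the buyer bears all onward costs.
CIF value = EXW price + inland to port + export clearance + origin terminal + freight + insurance = 147311.62 + 292.44 + 239.53 + 741.35 + 6549.17 + 467.13 = 155601.24
Import duty = 839 × 2.41 = 2021.99
Buyer bears: inland to port 292.44 + export clearance 239.53 + origin terminal 741.35 + freight 6549.17 + insurance 467.13 + destination terminal 1040.28 + delivery 1207.86 + duty 2021.99 = 12559.75
Landed cost = invoice 147311.62 + 12559.75 = 159871.37

Total landed cost: AUD 159871.37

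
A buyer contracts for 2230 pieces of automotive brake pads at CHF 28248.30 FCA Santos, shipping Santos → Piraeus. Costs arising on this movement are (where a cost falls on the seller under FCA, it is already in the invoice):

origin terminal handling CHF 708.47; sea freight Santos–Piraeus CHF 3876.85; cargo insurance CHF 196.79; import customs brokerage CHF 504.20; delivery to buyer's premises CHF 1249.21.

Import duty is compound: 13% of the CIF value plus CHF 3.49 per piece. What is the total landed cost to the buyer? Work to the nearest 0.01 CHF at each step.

FCA: the seller delivers export-cleared goods to the carrier; the buyer bears costs from that point.
CIF value = FCA price + origin terminal + freight + insurance = 28248.30 + 708.47 + 3876.85 + 196.79 = 33030.41
Ad valorem component: 33030.41 × 13% = 4293.95
Specific component: 2230 × 3.49 = 7782.70
Import duty = 4293.95 + 7782.70 = 12076.65
Buyer bears: origin terminal 708.47 + freight 3876.85 + insurance 196.79 + brokerage 504.20 + delivery 1249.21 + duty 12076.65 = 18612.17
Landed cost = invoice 28248.30 + 18612.17 = 46860.47

Total landed cost: CHF 46860.47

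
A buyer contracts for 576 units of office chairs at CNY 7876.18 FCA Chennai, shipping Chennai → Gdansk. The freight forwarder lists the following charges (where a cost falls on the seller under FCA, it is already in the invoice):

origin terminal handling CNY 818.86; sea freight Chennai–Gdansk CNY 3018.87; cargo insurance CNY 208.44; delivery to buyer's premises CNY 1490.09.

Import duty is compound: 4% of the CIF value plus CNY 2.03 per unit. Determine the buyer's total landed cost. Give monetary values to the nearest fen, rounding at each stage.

Total landed cost: CNY 15058.61

FCA: the seller delivers export-cleared goods to the carrier; the buyer bears costs from that point.
CIF value = FCA price + origin terminal + freight + insurance = 7876.18 + 818.86 + 3018.87 + 208.44 = 11922.35
Ad valorem component: 11922.35 × 4% = 476.89
Specific component: 576 × 2.03 = 1169.28
Import duty = 476.89 + 1169.28 = 1646.17
Buyer bears: origin terminal 818.86 + freight 3018.87 + insurance 208.44 + delivery 1490.09 + duty 1646.17 = 7182.43
Landed cost = invoice 7876.18 + 7182.43 = 15058.61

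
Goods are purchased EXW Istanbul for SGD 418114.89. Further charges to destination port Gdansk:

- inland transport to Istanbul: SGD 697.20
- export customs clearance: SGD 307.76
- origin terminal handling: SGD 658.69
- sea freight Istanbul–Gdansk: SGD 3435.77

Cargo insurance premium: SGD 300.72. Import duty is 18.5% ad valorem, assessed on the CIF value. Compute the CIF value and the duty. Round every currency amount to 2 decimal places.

CIF = EXW price + pre-shipment costs + freight + insurance
CIF = 418114.89 + 697.20 + 307.76 + 658.69 + 3435.77 + 300.72 = 423515.03
Import duty = 423515.03 × 18.5% = 78350.28

CIF value: SGD 423515.03; import duty: SGD 78350.28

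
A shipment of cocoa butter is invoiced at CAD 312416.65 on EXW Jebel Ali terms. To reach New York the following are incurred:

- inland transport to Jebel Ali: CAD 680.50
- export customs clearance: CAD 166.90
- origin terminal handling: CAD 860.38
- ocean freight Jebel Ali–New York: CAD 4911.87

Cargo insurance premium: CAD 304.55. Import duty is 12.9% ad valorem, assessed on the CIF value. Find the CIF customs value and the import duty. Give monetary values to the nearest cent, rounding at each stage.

CIF value: CAD 319340.85; import duty: CAD 41194.97

CIF = EXW price + pre-shipment costs + freight + insurance
CIF = 312416.65 + 680.50 + 166.90 + 860.38 + 4911.87 + 304.55 = 319340.85
Import duty = 319340.85 × 12.9% = 41194.97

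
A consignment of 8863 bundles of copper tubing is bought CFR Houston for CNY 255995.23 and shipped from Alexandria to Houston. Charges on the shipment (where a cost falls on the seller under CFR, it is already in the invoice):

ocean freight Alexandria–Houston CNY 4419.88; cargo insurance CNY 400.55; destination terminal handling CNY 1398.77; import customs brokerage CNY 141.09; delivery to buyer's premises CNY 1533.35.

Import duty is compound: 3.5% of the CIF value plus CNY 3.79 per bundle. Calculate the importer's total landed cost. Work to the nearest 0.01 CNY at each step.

CFR: the seller pays costs through ocean freight to the destination port, but not insurance.
Already in the invoice (seller's account under CFR): freight — exclude.
CIF value = CFR price + insurance = 255995.23 + 400.55 = 256395.78
Ad valorem component: 256395.78 × 3.5% = 8973.85
Specific component: 8863 × 3.79 = 33590.77
Import duty = 8973.85 + 33590.77 = 42564.62
Buyer bears: insurance 400.55 + destination terminal 1398.77 + brokerage 141.09 + delivery 1533.35 + duty 42564.62 = 46038.38
Landed cost = invoice 255995.23 + 46038.38 = 302033.61

Total landed cost: CNY 302033.61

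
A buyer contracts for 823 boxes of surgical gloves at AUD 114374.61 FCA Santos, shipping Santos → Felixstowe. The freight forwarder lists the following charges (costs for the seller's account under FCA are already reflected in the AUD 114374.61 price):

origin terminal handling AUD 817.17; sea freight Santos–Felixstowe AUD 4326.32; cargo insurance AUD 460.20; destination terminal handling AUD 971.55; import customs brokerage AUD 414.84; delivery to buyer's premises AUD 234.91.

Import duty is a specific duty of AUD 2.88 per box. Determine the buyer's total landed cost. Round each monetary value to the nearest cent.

Total landed cost: AUD 123969.84

FCA: the seller delivers export-cleared goods to the carrier; the buyer bears costs from that point.
CIF value = FCA price + origin terminal + freight + insurance = 114374.61 + 817.17 + 4326.32 + 460.20 = 119978.30
Import duty = 823 × 2.88 = 2370.24
Buyer bears: origin terminal 817.17 + freight 4326.32 + insurance 460.20 + destination terminal 971.55 + brokerage 414.84 + delivery 234.91 + duty 2370.24 = 9595.23
Landed cost = invoice 114374.61 + 9595.23 = 123969.84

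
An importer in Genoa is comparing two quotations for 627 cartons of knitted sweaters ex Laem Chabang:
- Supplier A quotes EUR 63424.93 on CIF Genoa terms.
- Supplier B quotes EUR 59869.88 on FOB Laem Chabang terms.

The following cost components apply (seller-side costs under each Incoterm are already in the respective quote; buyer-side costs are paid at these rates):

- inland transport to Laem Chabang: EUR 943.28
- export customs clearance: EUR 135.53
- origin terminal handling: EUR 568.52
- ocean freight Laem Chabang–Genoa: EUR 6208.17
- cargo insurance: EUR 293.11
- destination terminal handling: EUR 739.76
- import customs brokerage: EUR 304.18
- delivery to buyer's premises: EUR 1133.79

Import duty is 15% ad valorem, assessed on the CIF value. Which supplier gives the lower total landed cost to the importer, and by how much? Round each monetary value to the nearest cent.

Supplier A (CIF):
The CIF price already equals the CIF value: 63424.93
Import duty = 63424.93 × 15% = 9513.74
Buyer bears (A): 739.76 + 304.18 + 1133.79 = 2177.73
Landed cost (A) = invoice 63424.93 + 2177.73 + duty 9513.74 = 75116.40
Supplier B (FOB):
CIF value = FOB price + freight + insurance = 59869.88 + 6208.17 + 293.11 = 66371.16
Import duty = 66371.16 × 15% = 9955.67
Buyer bears (B): 6208.17 + 293.11 + 739.76 + 304.18 + 1133.79 = 8679.01
Landed cost (B) = invoice 59869.88 + 8679.01 + duty 9955.67 = 78504.56
Difference = |75116.40 − 78504.56| = 3388.16

Supplier A is cheaper by EUR 3388.16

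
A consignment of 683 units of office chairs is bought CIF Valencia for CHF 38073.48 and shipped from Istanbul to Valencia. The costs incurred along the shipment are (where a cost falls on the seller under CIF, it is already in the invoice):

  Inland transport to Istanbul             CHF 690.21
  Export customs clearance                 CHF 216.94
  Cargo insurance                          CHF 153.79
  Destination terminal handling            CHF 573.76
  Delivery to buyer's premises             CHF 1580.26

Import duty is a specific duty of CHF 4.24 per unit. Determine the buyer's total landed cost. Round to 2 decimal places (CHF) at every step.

CIF: the seller pays costs through ocean freight and marine insurance to the destination port.
Already in the invoice (seller's account under CIF): inland to port, export clearance, insurance — exclude.
The CIF price already equals the CIF value: 38073.48
Import duty = 683 × 4.24 = 2895.92
Buyer bears: destination terminal 573.76 + delivery 1580.26 + duty 2895.92 = 5049.94
Landed cost = invoice 38073.48 + 5049.94 = 43123.42

Total landed cost: CHF 43123.42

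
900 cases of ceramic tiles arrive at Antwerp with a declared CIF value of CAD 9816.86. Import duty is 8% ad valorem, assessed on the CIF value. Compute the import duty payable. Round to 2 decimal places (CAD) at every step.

Import duty: CAD 785.35

Import duty = 9816.86 × 8% = 785.35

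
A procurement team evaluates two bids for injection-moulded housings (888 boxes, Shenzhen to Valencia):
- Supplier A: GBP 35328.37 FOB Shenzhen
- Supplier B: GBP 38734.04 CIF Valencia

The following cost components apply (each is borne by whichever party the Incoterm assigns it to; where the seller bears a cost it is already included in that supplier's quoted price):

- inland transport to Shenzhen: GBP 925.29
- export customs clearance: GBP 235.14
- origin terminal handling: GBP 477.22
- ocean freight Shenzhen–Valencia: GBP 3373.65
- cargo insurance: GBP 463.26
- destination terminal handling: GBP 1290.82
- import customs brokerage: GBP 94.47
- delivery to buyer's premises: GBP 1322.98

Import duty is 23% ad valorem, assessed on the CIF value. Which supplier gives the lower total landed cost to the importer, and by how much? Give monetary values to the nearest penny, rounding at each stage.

Supplier A (FOB):
CIF value = FOB price + freight + insurance = 35328.37 + 3373.65 + 463.26 = 39165.28
Import duty = 39165.28 × 23% = 9008.01
Buyer bears (A): 3373.65 + 463.26 + 1290.82 + 94.47 + 1322.98 = 6545.18
Landed cost (A) = invoice 35328.37 + 6545.18 + duty 9008.01 = 50881.56
Supplier B (CIF):
The CIF price already equals the CIF value: 38734.04
Import duty = 38734.04 × 23% = 8908.83
Buyer bears (B): 1290.82 + 94.47 + 1322.98 = 2708.27
Landed cost (B) = invoice 38734.04 + 2708.27 + duty 8908.83 = 50351.14
Difference = |50881.56 − 50351.14| = 530.42

Supplier B is cheaper by GBP 530.42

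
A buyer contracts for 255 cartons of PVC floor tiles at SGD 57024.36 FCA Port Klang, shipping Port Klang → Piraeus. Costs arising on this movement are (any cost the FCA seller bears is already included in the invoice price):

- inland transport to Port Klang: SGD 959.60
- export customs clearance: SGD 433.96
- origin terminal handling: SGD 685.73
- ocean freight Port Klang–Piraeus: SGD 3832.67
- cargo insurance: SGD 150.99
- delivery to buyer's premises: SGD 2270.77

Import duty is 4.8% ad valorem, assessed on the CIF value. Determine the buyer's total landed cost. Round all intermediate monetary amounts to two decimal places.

Total landed cost: SGD 66925.82

FCA: the seller delivers export-cleared goods to the carrier; the buyer bears costs from that point.
Already in the invoice (seller's account under FCA): inland to port, export clearance — exclude.
CIF value = FCA price + origin terminal + freight + insurance = 57024.36 + 685.73 + 3832.67 + 150.99 = 61693.75
Import duty = 61693.75 × 4.8% = 2961.30
Buyer bears: origin terminal 685.73 + freight 3832.67 + insurance 150.99 + delivery 2270.77 + duty 2961.30 = 9901.46
Landed cost = invoice 57024.36 + 9901.46 = 66925.82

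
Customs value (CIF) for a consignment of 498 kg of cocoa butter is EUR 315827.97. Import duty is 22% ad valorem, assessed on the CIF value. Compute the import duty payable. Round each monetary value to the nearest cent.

Import duty: EUR 69482.15

Import duty = 315827.97 × 22% = 69482.15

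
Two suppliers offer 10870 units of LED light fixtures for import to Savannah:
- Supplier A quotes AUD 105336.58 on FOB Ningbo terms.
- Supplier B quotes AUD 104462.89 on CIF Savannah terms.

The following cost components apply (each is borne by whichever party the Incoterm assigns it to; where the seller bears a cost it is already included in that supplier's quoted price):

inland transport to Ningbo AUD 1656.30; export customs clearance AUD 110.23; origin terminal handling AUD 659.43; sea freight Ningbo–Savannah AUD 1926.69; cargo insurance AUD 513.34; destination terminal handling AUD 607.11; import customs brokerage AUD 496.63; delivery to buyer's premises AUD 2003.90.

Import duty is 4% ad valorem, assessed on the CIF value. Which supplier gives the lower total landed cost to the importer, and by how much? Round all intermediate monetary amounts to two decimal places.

Supplier B is cheaper by AUD 3446.26

Supplier A (FOB):
CIF value = FOB price + freight + insurance = 105336.58 + 1926.69 + 513.34 = 107776.61
Import duty = 107776.61 × 4% = 4311.06
Buyer bears (A): 1926.69 + 513.34 + 607.11 + 496.63 + 2003.90 = 5547.67
Landed cost (A) = invoice 105336.58 + 5547.67 + duty 4311.06 = 115195.31
Supplier B (CIF):
The CIF price already equals the CIF value: 104462.89
Import duty = 104462.89 × 4% = 4178.52
Buyer bears (B): 607.11 + 496.63 + 2003.90 = 3107.64
Landed cost (B) = invoice 104462.89 + 3107.64 + duty 4178.52 = 111749.05
Difference = |115195.31 − 111749.05| = 3446.26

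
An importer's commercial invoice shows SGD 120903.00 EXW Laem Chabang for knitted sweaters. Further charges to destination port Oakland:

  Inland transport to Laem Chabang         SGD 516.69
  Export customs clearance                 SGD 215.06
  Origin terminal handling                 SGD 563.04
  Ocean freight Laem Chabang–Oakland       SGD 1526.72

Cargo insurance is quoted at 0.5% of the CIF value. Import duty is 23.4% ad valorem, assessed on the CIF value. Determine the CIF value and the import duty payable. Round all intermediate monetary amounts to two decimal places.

CIF value: SGD 124346.24; import duty: SGD 29097.02

Let C be the CIF value. C = EXW price + pre-shipment costs + freight + 0.5% × C
C − 0.5% × C = 120903.00 + 516.69 + 215.06 + 563.04 + 1526.72
0.995 × C = 123724.51
C = 123724.51 / 0.995 = 124346.24
Insurance premium = 0.5% × 124346.24 = 621.73
Import duty = 124346.24 × 23.4% = 29097.02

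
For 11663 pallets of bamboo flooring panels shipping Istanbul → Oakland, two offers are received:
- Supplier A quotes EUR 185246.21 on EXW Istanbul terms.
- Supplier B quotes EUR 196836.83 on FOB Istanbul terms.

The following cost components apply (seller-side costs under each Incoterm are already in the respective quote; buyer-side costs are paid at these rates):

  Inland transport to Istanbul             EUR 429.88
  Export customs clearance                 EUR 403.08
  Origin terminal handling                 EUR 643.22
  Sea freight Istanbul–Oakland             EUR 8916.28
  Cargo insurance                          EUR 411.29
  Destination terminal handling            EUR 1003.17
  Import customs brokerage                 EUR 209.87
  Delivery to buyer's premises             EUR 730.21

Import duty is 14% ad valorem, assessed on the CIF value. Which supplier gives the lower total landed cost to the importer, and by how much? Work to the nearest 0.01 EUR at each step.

Supplier A is cheaper by EUR 11530.47

Supplier A (EXW):
CIF value = EXW price + inland to port + export clearance + origin terminal + freight + insurance = 185246.21 + 429.88 + 403.08 + 643.22 + 8916.28 + 411.29 = 196049.96
Import duty = 196049.96 × 14% = 27446.99
Buyer bears (A): 429.88 + 403.08 + 643.22 + 8916.28 + 411.29 + 1003.17 + 209.87 + 730.21 = 12747.00
Landed cost (A) = invoice 185246.21 + 12747.00 + duty 27446.99 = 225440.20
Supplier B (FOB):
CIF value = FOB price + freight + insurance = 196836.83 + 8916.28 + 411.29 = 206164.40
Import duty = 206164.40 × 14% = 28863.02
Buyer bears (B): 8916.28 + 411.29 + 1003.17 + 209.87 + 730.21 = 11270.82
Landed cost (B) = invoice 196836.83 + 11270.82 + duty 28863.02 = 236970.67
Difference = |225440.20 − 236970.67| = 11530.47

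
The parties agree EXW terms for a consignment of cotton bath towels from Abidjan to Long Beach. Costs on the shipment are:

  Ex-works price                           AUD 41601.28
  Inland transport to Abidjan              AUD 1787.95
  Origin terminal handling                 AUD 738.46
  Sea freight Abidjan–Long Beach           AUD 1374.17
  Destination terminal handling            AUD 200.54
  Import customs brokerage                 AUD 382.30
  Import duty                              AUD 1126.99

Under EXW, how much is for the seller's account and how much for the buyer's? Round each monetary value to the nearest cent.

EXW: the seller makes goods available at their premises; the buyer bears all onward costs.
Seller's account: goods 41601.28 = 41601.28
Buyer's account: inland to port 1787.95 + origin terminal 738.46 + freight 1374.17 + destination terminal 200.54 + brokerage 382.30 + duty 1126.99 = 5610.41

Seller: AUD 41601.28; buyer: AUD 5610.41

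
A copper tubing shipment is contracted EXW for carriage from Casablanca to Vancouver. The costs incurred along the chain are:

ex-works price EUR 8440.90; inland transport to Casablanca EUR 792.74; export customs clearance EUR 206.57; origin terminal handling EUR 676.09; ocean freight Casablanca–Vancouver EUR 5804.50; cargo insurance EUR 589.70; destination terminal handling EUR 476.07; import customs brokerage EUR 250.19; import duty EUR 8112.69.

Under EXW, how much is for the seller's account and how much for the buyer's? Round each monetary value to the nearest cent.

EXW: the seller makes goods available at their premises; the buyer bears all onward costs.
Seller's account: goods 8440.90 = 8440.90
Buyer's account: inland to port 792.74 + export clearance 206.57 + origin terminal 676.09 + freight 5804.50 + insurance 589.70 + destination terminal 476.07 + brokerage 250.19 + duty 8112.69 = 16908.55

Seller: EUR 8440.90; buyer: EUR 16908.55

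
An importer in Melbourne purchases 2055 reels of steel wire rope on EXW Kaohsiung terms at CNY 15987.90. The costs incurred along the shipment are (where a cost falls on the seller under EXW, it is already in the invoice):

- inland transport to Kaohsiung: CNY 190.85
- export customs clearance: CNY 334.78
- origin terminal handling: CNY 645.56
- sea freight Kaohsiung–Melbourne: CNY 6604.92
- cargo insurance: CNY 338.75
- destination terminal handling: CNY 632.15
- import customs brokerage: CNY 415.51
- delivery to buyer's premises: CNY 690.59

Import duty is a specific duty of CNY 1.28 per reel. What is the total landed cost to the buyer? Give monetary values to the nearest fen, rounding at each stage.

Total landed cost: CNY 28471.41

EXW: the seller makes goods available at their premises; the buyer bears all onward costs.
CIF value = EXW price + inland to port + export clearance + origin terminal + freight + insurance = 15987.90 + 190.85 + 334.78 + 645.56 + 6604.92 + 338.75 = 24102.76
Import duty = 2055 × 1.28 = 2630.40
Buyer bears: inland to port 190.85 + export clearance 334.78 + origin terminal 645.56 + freight 6604.92 + insurance 338.75 + destination terminal 632.15 + brokerage 415.51 + delivery 690.59 + duty 2630.40 = 12483.51
Landed cost = invoice 15987.90 + 12483.51 = 28471.41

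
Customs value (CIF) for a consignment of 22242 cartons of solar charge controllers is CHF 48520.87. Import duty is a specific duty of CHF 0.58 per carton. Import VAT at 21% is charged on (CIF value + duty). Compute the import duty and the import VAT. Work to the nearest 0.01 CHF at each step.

Import duty: CHF 12900.36; import VAT: CHF 12898.46

Import duty = 22242 × 0.58 = 12900.36
VAT base = CIF + duty = 48520.87 + 12900.36 = 61421.23
Import VAT = 61421.23 × 21% = 12898.46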